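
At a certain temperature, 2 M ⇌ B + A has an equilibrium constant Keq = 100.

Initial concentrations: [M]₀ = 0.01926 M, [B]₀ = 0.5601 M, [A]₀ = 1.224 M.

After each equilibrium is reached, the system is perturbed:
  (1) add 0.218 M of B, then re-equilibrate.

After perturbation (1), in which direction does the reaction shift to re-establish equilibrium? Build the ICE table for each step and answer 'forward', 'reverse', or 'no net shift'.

Q₀ = 1848 vs Keq = 100 ⇒ Q>K, reverse
Step 1:
                  M         B         A
  Initial   0.01926    0.5601     1.224
  Change    0.06028  -0.03014  -0.03014
  Equil     0.07954      0.53     1.194
  solve Keq expr → x = -0.03014; check Q = 100
Then add 0.218 M of B.
Step 2:
                  M         B         A
  Initial   0.07954     0.748     1.194
  Change    0.01422 -0.007112 -0.007112
  Equil     0.09377    0.7408     1.187
  solve Keq expr → x = -0.007112; check Q = 100

Direction: reverse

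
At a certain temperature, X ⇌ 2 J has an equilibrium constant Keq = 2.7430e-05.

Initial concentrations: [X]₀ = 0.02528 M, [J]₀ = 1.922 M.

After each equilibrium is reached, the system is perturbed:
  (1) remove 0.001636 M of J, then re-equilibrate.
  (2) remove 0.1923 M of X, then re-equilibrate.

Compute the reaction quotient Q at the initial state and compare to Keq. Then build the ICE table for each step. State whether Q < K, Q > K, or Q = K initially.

Q₀ = 146.1; Q > K (proceeds reverse)

Q₀ = 146.1 vs Keq = 2.7430e-05 ⇒ Q>K, reverse
Step 1:
                  X         J
  Initial   0.02528     1.922
  Change     0.9584    -1.917
  Equil      0.9837  0.005194
  solve Keq expr → x = -0.9584; check Q = 2.7430e-05
Then remove 0.001636 M of J.
Step 2:
                  X         J
  Initial    0.9837  0.003558
  Change  -8.1692e-04  0.001634
  Equil      0.9829  0.005192
  solve Keq expr → x = 8.1692e-04; check Q = 2.7430e-05
Then remove 0.1923 M of X.
Step 3:
                  X         J
  Initial    0.7906  0.005192
  Change  2.6739e-04 -5.3478e-04
  Equil      0.7908  0.004658
  solve Keq expr → x = -2.6739e-04; check Q = 2.7430e-05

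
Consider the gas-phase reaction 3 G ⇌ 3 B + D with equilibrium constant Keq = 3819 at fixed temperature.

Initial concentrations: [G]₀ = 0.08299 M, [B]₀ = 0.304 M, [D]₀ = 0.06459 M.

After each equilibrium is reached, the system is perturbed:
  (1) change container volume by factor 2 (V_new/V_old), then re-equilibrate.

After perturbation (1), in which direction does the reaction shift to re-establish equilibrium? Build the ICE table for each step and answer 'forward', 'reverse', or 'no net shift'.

Q₀ = 3.175 vs Keq = 3819 ⇒ Q<K, forward
Step 1:
                  G         B         D
  Initial   0.08299     0.304   0.06459
  Change   -0.07226   0.07226   0.02409
  Equil     0.01073    0.3763   0.08868
  solve Keq expr → x = 0.02409; check Q = 3819
Then change container volume by factor 2 (V_new/V_old).
Step 2:
                  G         B         D
  Initial  0.005367    0.1881   0.04434
  Change  -0.001071  0.001071 3.5716e-04
  Equil    0.004296    0.1892   0.04469
  solve Keq expr → x = 3.5716e-04; check Q = 3819

Direction: forward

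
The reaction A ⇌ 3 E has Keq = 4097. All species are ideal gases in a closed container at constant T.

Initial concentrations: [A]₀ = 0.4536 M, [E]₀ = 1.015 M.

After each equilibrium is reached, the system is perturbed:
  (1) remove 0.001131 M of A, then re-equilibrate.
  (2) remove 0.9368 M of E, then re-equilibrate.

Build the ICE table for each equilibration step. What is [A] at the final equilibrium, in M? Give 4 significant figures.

Q₀ = 2.305 vs Keq = 4097 ⇒ Q<K, forward
Step 1:
                  A         E
  I          0.4536     1.015
  C         -0.4504     1.351
  E        0.003233     2.366
  solve Keq expr → x = 0.4504; check Q = 4097
Then remove 0.001131 M of A.
Step 2:
                  A         E
  I        0.002102     2.366
  C        0.001117 -0.003352
  E        0.003219     2.363
  solve Keq expr → x = -0.001117; check Q = 4097
Then remove 0.9368 M of E.
Step 3:
                  A         E
  I        0.003219     1.426
  C       -0.002501  0.007502
  E       7.1892e-04     1.433
  solve Keq expr → x = 0.002501; check Q = 4097

[A]_eq = 7.1892e-04 M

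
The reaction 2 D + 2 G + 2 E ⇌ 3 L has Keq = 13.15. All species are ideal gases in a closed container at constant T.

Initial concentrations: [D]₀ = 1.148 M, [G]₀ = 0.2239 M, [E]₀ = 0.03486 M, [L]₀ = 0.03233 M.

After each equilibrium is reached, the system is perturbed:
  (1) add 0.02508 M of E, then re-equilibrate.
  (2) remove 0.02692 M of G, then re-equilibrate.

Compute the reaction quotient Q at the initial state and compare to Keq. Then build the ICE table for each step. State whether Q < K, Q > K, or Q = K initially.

Q₀ = 0.4209 vs Keq = 13.15 ⇒ Q<K, forward
Step 1:
                  D         G         E         L
  Initial     1.148    0.2239   0.03486   0.03233
  Change   -0.01785  -0.01785  -0.01785   0.02677
  Equil        1.13    0.2061   0.01701    0.0591
  solve Keq expr → x = 0.008923; check Q = 13.15
Then add 0.02508 M of E.
Step 2:
                  D         G         E         L
  Initial      1.13    0.2061   0.04209    0.0591
  Change   -0.01346  -0.01346  -0.01346   0.02019
  Equil       1.117    0.1926   0.02863   0.07929
  solve Keq expr → x = 0.006731; check Q = 13.15
Then remove 0.02692 M of G.
Step 3:
                  D         G         E         L
  Initial     1.117    0.1657   0.02863   0.07929
  Change   0.002165  0.002165  0.002165 -0.003248
  Equil       1.119    0.1678    0.0308   0.07605
  solve Keq expr → x = -0.001083; check Q = 13.15

Q₀ = 0.4209; Q < K (proceeds forward)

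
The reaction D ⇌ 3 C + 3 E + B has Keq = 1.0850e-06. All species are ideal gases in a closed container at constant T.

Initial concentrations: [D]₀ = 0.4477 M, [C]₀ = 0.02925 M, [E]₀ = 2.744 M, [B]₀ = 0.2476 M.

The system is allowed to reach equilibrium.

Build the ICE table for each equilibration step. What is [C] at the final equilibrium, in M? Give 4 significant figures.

[C]_eq = 0.004683 M

Q₀ = 2.8595e-04 vs Keq = 1.0850e-06 ⇒ Q>K, reverse
Step 1:
                  D         C         E         B
  Initial    0.4477   0.02925     2.744    0.2476
  Change   0.008189  -0.02457  -0.02457 -0.008189
  Equil      0.4559  0.004683     2.719    0.2394
  solve Keq expr → x = -0.008189; check Q = 1.0850e-06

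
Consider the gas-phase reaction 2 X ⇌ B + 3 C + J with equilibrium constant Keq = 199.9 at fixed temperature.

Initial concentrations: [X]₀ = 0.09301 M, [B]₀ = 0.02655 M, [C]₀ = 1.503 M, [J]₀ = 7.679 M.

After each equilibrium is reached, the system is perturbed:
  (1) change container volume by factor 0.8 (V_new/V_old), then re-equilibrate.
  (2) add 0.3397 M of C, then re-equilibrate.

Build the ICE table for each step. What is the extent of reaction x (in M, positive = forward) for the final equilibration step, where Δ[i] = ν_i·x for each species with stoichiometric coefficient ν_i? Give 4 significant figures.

Q₀ = 80.02 vs Keq = 199.9 ⇒ Q<K, forward
Step 1:
                    X           B           C           J
  init        0.09301     0.02655       1.503       7.679
  Δ          -0.02116     0.01058     0.03173     0.01058
  eq          0.07185     0.03713       1.535        7.69
  solve Keq expr → x = 0.01058; check Q = 199.9
Then change container volume by factor 0.8 (V_new/V_old).
Step 2:
                    X           B           C           J
  init        0.08982     0.04641       1.918       9.612
  Δ           0.01931   -0.009656    -0.02897   -0.009656
  eq           0.1091     0.03675       1.889       9.602
  solve Keq expr → x = -0.009656; check Q = 199.9
Then add 0.3397 M of C.
Step 3:
                    X           B           C           J
  init         0.1091     0.03675       2.229       9.602
  Δ            0.0144   -0.007202    -0.02161   -0.007202
  eq           0.1235     0.02955       2.208       9.595
  solve Keq expr → x = -0.007202; check Q = 199.9

x = -0.007202 M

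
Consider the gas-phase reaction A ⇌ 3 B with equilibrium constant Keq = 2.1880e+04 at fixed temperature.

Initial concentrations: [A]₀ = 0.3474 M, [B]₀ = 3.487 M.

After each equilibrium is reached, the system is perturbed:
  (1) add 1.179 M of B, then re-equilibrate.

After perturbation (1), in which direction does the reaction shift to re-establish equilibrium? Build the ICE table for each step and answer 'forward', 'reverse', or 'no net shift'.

Q₀ = 122 vs Keq = 2.1880e+04 ⇒ Q<K, forward
Step 1:
                    A           B
  Initial      0.3474       3.487
  Change      -0.3432        1.03
  Equil      0.004211       4.517
  solve Keq expr → x = 0.3432; check Q = 2.1880e+04
Then add 1.179 M of B.
Step 2:
                    A           B
  Initial    0.004211       5.696
  Change     0.004178    -0.01253
  Equil      0.008389       5.683
  solve Keq expr → x = -0.004178; check Q = 2.1880e+04

Direction: reverse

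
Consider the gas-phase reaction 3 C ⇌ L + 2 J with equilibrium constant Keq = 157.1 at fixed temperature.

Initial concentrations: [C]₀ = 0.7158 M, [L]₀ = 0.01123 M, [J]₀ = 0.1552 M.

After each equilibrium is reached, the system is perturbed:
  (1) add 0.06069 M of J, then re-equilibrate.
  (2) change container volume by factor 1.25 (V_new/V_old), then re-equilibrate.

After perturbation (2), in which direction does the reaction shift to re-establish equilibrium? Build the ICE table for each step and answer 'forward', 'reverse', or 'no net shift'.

Q₀ = 7.3754e-04 vs Keq = 157.1 ⇒ Q<K, forward
Step 1:
                  C         L         J
  Initial    0.7158   0.01123    0.1552
  Change    -0.6375    0.2125     0.425
  Equil     0.07827    0.2237    0.5802
  solve Keq expr → x = 0.2125; check Q = 157.1
Then add 0.06069 M of J.
Step 2:
                  C         L         J
  Initial   0.07827    0.2237    0.6409
  Change   0.004881 -0.001627 -0.003254
  Equil     0.08315    0.2221    0.6377
  solve Keq expr → x = -0.001627; check Q = 157.1
Then change container volume by factor 1.25 (V_new/V_old).
Step 3:
                  C         L         J
  Initial   0.06652    0.1777    0.5101
  Change          0         0         0
  Equil     0.06652    0.1777    0.5101
  solve Keq expr → x = 0; check Q = 157.1

Direction: no net shift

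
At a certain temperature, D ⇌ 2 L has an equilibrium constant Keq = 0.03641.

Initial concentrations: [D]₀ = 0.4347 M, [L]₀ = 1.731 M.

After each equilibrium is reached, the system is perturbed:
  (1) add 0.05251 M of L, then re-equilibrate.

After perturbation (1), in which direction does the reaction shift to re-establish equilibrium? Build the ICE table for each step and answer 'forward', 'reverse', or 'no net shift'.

Direction: reverse

Q₀ = 6.893 vs Keq = 0.03641 ⇒ Q>K, reverse
Step 1:
                  D         L
  Initial    0.4347     1.731
  Change     0.7612    -1.522
  Equil       1.196    0.2087
  solve Keq expr → x = -0.7612; check Q = 0.03641
Then add 0.05251 M of L.
Step 2:
                  D         L
  Initial     1.196    0.2612
  Change    0.02516  -0.05033
  Equil       1.221    0.2108
  solve Keq expr → x = -0.02516; check Q = 0.03641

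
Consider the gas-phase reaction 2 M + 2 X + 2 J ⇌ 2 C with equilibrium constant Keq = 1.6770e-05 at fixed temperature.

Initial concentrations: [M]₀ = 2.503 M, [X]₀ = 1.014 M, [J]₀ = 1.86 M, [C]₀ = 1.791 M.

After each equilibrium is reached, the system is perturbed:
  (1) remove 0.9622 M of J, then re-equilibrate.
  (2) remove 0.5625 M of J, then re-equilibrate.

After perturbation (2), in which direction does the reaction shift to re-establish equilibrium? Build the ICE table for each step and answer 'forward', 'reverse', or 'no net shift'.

Q₀ = 0.1439 vs Keq = 1.6770e-05 ⇒ Q>K, reverse
Step 1:
                    M           X           J           C
  I             2.503       1.014        1.86       1.791
  C             1.634       1.634       1.634      -1.634
  E             4.137       2.648       3.494      0.1568
  solve Keq expr → x = -0.8171; check Q = 1.6770e-05
Then remove 0.9622 M of J.
Step 2:
                    M           X           J           C
  I             4.137       2.648       2.532      0.1568
  C           0.03866     0.03866     0.03866    -0.03866
  E             4.176       2.687       2.571      0.1181
  solve Keq expr → x = -0.01933; check Q = 1.6770e-05
Then remove 0.5625 M of J.
Step 3:
                    M           X           J           C
  I             4.176       2.687       2.008      0.1181
  C           0.02343     0.02343     0.02343    -0.02343
  E             4.199        2.71       2.032     0.09469
  solve Keq expr → x = -0.01171; check Q = 1.6770e-05

Direction: reverse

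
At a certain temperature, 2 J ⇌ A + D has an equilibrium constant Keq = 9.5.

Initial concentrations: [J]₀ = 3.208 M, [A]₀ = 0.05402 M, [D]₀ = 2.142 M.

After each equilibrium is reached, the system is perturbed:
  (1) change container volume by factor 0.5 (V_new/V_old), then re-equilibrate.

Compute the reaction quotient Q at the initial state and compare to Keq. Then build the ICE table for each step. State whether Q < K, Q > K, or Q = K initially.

Q₀ = 0.01124 vs Keq = 9.5 ⇒ Q<K, forward
Step 1:
                    J           A           D
  I             3.208     0.05402       2.142
  C            -2.522       1.261       1.261
  E            0.6863       1.315       3.403
  solve Keq expr → x = 1.261; check Q = 9.5
Then change container volume by factor 0.5 (V_new/V_old).
Step 2:
                    J           A           D
  I             1.373        2.63       6.806
  C                 0           0           0
  E             1.373        2.63       6.806
  solve Keq expr → x = 0; check Q = 9.5

Q₀ = 0.01124; Q < K (proceeds forward)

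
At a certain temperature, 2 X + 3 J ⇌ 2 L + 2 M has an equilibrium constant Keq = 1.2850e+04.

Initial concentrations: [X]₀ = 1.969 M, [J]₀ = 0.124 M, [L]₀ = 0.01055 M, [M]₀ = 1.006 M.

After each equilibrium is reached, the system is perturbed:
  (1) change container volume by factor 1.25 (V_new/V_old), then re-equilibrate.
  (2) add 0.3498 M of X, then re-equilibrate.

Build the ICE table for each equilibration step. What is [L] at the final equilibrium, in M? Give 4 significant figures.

[L]_eq = 0.07162 M

Q₀ = 0.01524 vs Keq = 1.2850e+04 ⇒ Q<K, forward
Step 1:
                   X          J          L          M
  init         1.969      0.124    0.01055      1.006
  Δ         -0.07874    -0.1181    0.07874    0.07874
  eq            1.89    0.00589    0.08929      1.085
  solve Keq expr → x = 0.03937; check Q = 1.2850e+04
Then change container volume by factor 1.25 (V_new/V_old).
Step 2:
                   X          J          L          M
  init         1.512   0.004712    0.07143     0.8678
  Δ       2.3420e-04 3.5130e-04 -2.3420e-04 -2.3420e-04
  eq           1.512   0.005063     0.0712     0.8676
  solve Keq expr → x = -1.1710e-04; check Q = 1.2850e+04
Then add 0.3498 M of X.
Step 3:
                   X          J          L          M
  init         1.862   0.005063     0.0712     0.8676
  Δ       -4.2410e-04 -6.3615e-04 4.2410e-04 4.2410e-04
  eq           1.862   0.004427    0.07162      0.868
  solve Keq expr → x = 2.1205e-04; check Q = 1.2850e+04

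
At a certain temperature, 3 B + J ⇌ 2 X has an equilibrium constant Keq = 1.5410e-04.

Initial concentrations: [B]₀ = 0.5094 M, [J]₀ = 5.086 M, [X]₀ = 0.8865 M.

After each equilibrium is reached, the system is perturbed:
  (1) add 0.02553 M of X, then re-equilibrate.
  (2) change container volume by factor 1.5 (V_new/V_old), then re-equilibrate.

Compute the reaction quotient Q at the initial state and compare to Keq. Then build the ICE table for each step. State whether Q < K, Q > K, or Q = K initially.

Q₀ = 1.169; Q > K (proceeds reverse)

Q₀ = 1.169 vs Keq = 1.5410e-04 ⇒ Q>K, reverse
Step 1:
                    B           J           X
  Initial      0.5094       5.086      0.8865
  Change         1.23      0.4099     -0.8198
  Equil         1.739       5.496     0.06674
  solve Keq expr → x = -0.4099; check Q = 1.5410e-04
Then add 0.02553 M of X.
Step 2:
                    B           J           X
  Initial       1.739       5.496     0.09227
  Change      0.03514     0.01171    -0.02342
  Equil         1.774       5.508     0.06885
  solve Keq expr → x = -0.01171; check Q = 1.5410e-04
Then change container volume by factor 1.5 (V_new/V_old).
Step 3:
                    B           J           X
  Initial       1.183       3.672      0.0459
  Change      0.02164    0.007212    -0.01442
  Equil         1.204       3.679     0.03147
  solve Keq expr → x = -0.007212; check Q = 1.5410e-04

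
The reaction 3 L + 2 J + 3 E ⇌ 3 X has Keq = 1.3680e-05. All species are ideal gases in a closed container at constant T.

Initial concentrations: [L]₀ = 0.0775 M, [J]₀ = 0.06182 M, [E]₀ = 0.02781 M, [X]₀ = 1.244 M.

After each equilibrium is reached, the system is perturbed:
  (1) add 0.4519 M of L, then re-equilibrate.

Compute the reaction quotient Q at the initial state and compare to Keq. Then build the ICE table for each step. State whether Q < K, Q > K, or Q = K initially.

Q₀ = 5.0315e+10; Q > K (proceeds reverse)

Q₀ = 5.0315e+10 vs Keq = 1.3680e-05 ⇒ Q>K, reverse
Step 1:
                    L           J           E           X
  I            0.0775     0.06182     0.02781       1.244
  C             1.209      0.8062       1.209      -1.209
  E             1.287      0.8681       1.237     0.03465
  solve Keq expr → x = -0.4031; check Q = 1.3680e-05
Then add 0.4519 M of L.
Step 2:
                    L           J           E           X
  I             1.739      0.8681       1.237     0.03465
  C          -0.01118   -0.007454    -0.01118     0.01118
  E             1.728      0.8606       1.226     0.04583
  solve Keq expr → x = 0.003727; check Q = 1.3680e-05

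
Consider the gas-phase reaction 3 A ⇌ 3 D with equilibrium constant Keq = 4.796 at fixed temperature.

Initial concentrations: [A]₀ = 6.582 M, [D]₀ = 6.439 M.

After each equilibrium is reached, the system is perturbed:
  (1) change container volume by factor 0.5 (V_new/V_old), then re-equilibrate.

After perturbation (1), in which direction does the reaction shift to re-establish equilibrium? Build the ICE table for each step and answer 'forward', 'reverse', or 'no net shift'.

Direction: no net shift

Q₀ = 0.9362 vs Keq = 4.796 ⇒ Q<K, forward
Step 1:
                   A          D
  I            6.582      6.439
  C           -1.735      1.735
  E            4.847      8.174
  solve Keq expr → x = 0.5783; check Q = 4.796
Then change container volume by factor 0.5 (V_new/V_old).
Step 2:
                   A          D
  I            9.694      16.35
  C                0          0
  E            9.694      16.35
  solve Keq expr → x = 0; check Q = 4.796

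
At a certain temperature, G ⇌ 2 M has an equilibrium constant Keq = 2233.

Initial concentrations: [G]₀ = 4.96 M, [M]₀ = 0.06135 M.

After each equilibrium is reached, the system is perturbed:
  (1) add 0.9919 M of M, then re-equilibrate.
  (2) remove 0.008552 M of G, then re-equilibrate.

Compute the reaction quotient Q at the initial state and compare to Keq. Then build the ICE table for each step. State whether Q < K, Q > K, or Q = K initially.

Q₀ = 7.5884e-04; Q < K (proceeds forward)

Q₀ = 7.5884e-04 vs Keq = 2233 ⇒ Q<K, forward
Step 1:
                  G         M
  init         4.96   0.06135
  Δ          -4.916     9.832
  eq        0.04384     9.894
  solve Keq expr → x = 4.916; check Q = 2233
Then add 0.9919 M of M.
Step 2:
                  G         M
  init      0.04384     10.89
  Δ        0.009054  -0.01811
  eq        0.05289     10.87
  solve Keq expr → x = -0.009054; check Q = 2233
Then remove 0.008552 M of G.
Step 3:
                  G         M
  init      0.04434     10.87
  Δ        0.008389  -0.01678
  eq        0.05273     10.85
  solve Keq expr → x = -0.008389; check Q = 2233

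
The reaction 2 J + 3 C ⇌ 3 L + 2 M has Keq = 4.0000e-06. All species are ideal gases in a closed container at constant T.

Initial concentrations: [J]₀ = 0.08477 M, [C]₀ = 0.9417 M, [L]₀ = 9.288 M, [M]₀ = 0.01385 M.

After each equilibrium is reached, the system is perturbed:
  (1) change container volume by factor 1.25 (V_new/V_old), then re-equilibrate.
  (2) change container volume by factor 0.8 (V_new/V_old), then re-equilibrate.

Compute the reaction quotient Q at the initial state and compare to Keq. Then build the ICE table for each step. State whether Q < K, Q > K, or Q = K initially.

Q₀ = 25.61 vs Keq = 4.0000e-06 ⇒ Q>K, reverse
Step 1:
                   J          C          L          M
  I          0.08477     0.9417      9.288    0.01385
  C          0.01384    0.02077   -0.02077   -0.01384
  E          0.09861     0.9625      9.267 6.6011e-06
  solve Keq expr → x = -0.006922; check Q = 4.0000e-06
Then change container volume by factor 1.25 (V_new/V_old).
Step 2:
                   J          C          L          M
  I          0.07889       0.77      7.414 5.2809e-06
  C                0          0          0          0
  E          0.07889       0.77      7.414 5.2809e-06
  solve Keq expr → x = 0; check Q = 4.0000e-06
Then change container volume by factor 0.8 (V_new/V_old).
Step 3:
                   J          C          L          M
  I          0.09861     0.9625      9.267 6.6011e-06
  C                0          0          0          0
  E          0.09861     0.9625      9.267 6.6011e-06
  solve Keq expr → x = 0; check Q = 4.0000e-06

Q₀ = 25.61; Q > K (proceeds reverse)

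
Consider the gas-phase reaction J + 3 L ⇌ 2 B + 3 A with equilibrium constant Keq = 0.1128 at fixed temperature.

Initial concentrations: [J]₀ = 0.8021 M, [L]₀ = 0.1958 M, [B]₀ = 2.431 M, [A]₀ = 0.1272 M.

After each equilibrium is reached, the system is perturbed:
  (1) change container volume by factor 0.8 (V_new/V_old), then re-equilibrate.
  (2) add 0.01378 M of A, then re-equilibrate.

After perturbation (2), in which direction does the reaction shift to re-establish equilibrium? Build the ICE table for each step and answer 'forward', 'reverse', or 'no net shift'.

Q₀ = 2.02 vs Keq = 0.1128 ⇒ Q>K, reverse
Step 1:
                   J          L          B          A
  init        0.8021     0.1958      2.431     0.1272
  Δ          0.02064    0.06192   -0.04128   -0.06192
  eq          0.8227     0.2577       2.39    0.06528
  solve Keq expr → x = -0.02064; check Q = 0.1128
Then change container volume by factor 0.8 (V_new/V_old).
Step 2:
                   J          L          B          A
  init         1.028     0.3222      2.987     0.0816
  Δ         0.001554   0.004661  -0.003107  -0.004661
  eq            1.03     0.3268      2.984    0.07694
  solve Keq expr → x = -0.001554; check Q = 0.1128
Then add 0.01378 M of A.
Step 3:
                   J          L          B          A
  init          1.03     0.3268      2.984    0.09072
  Δ         0.003657    0.01097  -0.007315   -0.01097
  eq           1.034     0.3378      2.977    0.07975
  solve Keq expr → x = -0.003657; check Q = 0.1128

Direction: reverse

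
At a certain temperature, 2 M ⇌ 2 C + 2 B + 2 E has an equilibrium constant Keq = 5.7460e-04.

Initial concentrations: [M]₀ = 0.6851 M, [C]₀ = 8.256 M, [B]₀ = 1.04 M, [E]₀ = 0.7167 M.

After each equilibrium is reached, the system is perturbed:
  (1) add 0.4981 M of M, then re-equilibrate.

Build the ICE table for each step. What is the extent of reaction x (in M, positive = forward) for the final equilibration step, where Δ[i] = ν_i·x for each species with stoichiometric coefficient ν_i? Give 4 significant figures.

Q₀ = 80.68 vs Keq = 5.7460e-04 ⇒ Q>K, reverse
Step 1:
                  M         C         B         E
  Initial    0.6851     8.256      1.04    0.7167
  Change     0.7036   -0.7036   -0.7036   -0.7036
  Equil       1.389     7.552    0.3364    0.0131
  solve Keq expr → x = -0.3518; check Q = 5.7460e-04
Then add 0.4981 M of M.
Step 2:
                  M         C         B         E
  Initial     1.887     7.552    0.3364    0.0131
  Change  -0.004417  0.004417  0.004417  0.004417
  Equil       1.882     7.557    0.3408   0.01752
  solve Keq expr → x = 0.002209; check Q = 5.7460e-04

x = 0.002209 M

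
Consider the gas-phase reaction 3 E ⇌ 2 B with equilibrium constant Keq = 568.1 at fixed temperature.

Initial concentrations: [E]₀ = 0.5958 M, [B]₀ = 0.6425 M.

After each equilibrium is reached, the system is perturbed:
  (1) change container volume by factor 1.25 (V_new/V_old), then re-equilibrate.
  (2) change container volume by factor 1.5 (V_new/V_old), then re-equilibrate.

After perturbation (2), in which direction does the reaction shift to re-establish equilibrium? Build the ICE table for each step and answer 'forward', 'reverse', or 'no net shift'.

Direction: reverse

Q₀ = 1.952 vs Keq = 568.1 ⇒ Q<K, forward
Step 1:
                   E          B
  init        0.5958     0.6425
  Δ          -0.4782     0.3188
  eq          0.1176     0.9613
  solve Keq expr → x = 0.1594; check Q = 568.1
Then change container volume by factor 1.25 (V_new/V_old).
Step 2:
                   E          B
  init       0.09408      0.769
  Δ         0.006863  -0.004575
  eq          0.1009     0.7645
  solve Keq expr → x = -0.002288; check Q = 568.1
Then change container volume by factor 1.5 (V_new/V_old).
Step 3:
                   E          B
  init        0.0673     0.5096
  Δ         0.009125  -0.006083
  eq         0.07642     0.5036
  solve Keq expr → x = -0.003042; check Q = 568.1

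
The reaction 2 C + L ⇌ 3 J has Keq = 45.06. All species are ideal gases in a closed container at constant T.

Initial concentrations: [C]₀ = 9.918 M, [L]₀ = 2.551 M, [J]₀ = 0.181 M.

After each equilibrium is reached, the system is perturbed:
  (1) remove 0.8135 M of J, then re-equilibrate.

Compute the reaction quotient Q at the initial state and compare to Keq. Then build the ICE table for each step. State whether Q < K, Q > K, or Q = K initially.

Q₀ = 2.3631e-05; Q < K (proceeds forward)

Q₀ = 2.3631e-05 vs Keq = 45.06 ⇒ Q<K, forward
Step 1:
                    C           L           J
  init          9.918       2.551       0.181
  Δ            -4.564      -2.282       6.847
  eq            5.354      0.2688       7.028
  solve Keq expr → x = 2.282; check Q = 45.06
Then remove 0.8135 M of J.
Step 2:
                    C           L           J
  init          5.354      0.2688       6.214
  Δ           -0.1158     -0.0579      0.1737
  eq            5.238      0.2109       6.388
  solve Keq expr → x = 0.0579; check Q = 45.06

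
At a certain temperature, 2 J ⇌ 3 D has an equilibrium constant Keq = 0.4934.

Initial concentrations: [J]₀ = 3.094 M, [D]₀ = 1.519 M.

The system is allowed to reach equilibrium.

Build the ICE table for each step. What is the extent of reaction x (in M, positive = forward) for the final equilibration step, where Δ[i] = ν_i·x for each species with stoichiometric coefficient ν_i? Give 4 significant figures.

x = 0.04262 M

Q₀ = 0.3661 vs Keq = 0.4934 ⇒ Q<K, forward
Step 1:
                  J         D
  I           3.094     1.519
  C        -0.08524    0.1279
  E           3.009     1.647
  solve Keq expr → x = 0.04262; check Q = 0.4934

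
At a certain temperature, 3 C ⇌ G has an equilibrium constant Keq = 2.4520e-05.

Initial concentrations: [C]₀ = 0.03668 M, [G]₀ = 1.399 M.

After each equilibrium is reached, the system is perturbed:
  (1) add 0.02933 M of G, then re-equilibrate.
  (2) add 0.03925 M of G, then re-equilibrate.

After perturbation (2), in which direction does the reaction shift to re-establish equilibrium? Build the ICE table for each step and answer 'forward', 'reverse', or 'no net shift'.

Q₀ = 2.8348e+04 vs Keq = 2.4520e-05 ⇒ Q>K, reverse
Step 1:
                   C          G
  Initial    0.03668      1.399
  Change       4.191     -1.397
  Equil        4.228   0.001853
  solve Keq expr → x = -1.397; check Q = 2.4520e-05
Then add 0.02933 M of G.
Step 2:
                   C          G
  Initial      4.228    0.03118
  Change     0.08764   -0.02921
  Equil        4.316   0.001971
  solve Keq expr → x = -0.02921; check Q = 2.4520e-05
Then add 0.03925 M of G.
Step 3:
                   C          G
  Initial      4.316    0.04122
  Change      0.1173   -0.03908
  Equil        4.433   0.002136
  solve Keq expr → x = -0.03908; check Q = 2.4520e-05

Direction: reverse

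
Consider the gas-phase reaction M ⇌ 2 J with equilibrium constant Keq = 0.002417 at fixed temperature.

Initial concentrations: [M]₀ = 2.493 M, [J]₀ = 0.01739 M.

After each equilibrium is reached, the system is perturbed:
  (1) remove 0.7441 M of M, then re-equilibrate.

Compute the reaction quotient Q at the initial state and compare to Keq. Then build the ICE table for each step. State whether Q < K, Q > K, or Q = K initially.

Q₀ = 1.2130e-04; Q < K (proceeds forward)

Q₀ = 1.2130e-04 vs Keq = 0.002417 ⇒ Q<K, forward
Step 1:
                    M           J
  Initial       2.493     0.01739
  Change     -0.02988     0.05977
  Equil         2.463     0.07716
  solve Keq expr → x = 0.02988; check Q = 0.002417
Then remove 0.7441 M of M.
Step 2:
                    M           J
  Initial       1.719     0.07716
  Change     0.006291    -0.01258
  Equil         1.725     0.06458
  solve Keq expr → x = -0.006291; check Q = 0.002417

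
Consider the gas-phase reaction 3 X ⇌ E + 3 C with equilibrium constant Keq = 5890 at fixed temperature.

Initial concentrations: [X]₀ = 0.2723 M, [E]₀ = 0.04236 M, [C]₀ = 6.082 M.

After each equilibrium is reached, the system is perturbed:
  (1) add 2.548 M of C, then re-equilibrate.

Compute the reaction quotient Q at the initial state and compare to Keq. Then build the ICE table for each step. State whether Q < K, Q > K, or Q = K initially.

Q₀ = 472; Q < K (proceeds forward)

Q₀ = 472 vs Keq = 5890 ⇒ Q<K, forward
Step 1:
                  X         E         C
  init       0.2723   0.04236     6.082
  Δ         -0.1224   0.04078    0.1224
  eq         0.1499   0.08314     6.204
  solve Keq expr → x = 0.04078; check Q = 5890
Then add 2.548 M of C.
Step 2:
                  X         E         C
  init       0.1499   0.08314     8.752
  Δ         0.04648  -0.01549  -0.04648
  eq         0.1964   0.06765     8.706
  solve Keq expr → x = -0.01549; check Q = 5890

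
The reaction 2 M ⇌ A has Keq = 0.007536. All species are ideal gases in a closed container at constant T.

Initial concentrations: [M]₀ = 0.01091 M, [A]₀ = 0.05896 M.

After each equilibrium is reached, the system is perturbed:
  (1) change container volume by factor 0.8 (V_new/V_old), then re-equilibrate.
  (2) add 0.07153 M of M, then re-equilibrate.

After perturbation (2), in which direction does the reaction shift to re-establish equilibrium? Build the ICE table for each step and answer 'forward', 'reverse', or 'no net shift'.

Direction: forward

Q₀ = 495.3 vs Keq = 0.007536 ⇒ Q>K, reverse
Step 1:
                    M           A
  init        0.01091     0.05896
  Δ            0.1177    -0.05884
  eq           0.1286  1.2459e-04
  solve Keq expr → x = -0.05884; check Q = 0.007536
Then change container volume by factor 0.8 (V_new/V_old).
Step 2:
                    M           A
  init         0.1607  1.5574e-04
  Δ       -7.7495e-05  3.8748e-05
  eq           0.1606  1.9449e-04
  solve Keq expr → x = 3.8748e-05; check Q = 0.007536
Then add 0.07153 M of M.
Step 3:
                    M           A
  init         0.2322  1.9449e-04
  Δ       -4.2057e-04  2.1028e-04
  eq           0.2318  4.0477e-04
  solve Keq expr → x = 2.1028e-04; check Q = 0.007536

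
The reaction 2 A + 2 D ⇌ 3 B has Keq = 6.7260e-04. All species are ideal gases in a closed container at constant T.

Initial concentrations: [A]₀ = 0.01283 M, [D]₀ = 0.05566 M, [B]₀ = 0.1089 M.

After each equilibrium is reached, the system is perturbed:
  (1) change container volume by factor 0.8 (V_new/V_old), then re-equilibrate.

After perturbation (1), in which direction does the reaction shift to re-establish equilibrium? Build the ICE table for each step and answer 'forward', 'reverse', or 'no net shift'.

Direction: forward

Q₀ = 2532 vs Keq = 6.7260e-04 ⇒ Q>K, reverse
Step 1:
                  A         D         B
  I         0.01283   0.05566    0.1089
  C         0.06982   0.06982   -0.1047
  E         0.08265    0.1255  0.004167
  solve Keq expr → x = -0.03491; check Q = 6.7260e-04
Then change container volume by factor 0.8 (V_new/V_old).
Step 2:
                  A         D         B
  I          0.1033    0.1569  0.005209
  C       -2.5781e-04 -2.5781e-04 3.8672e-04
  E          0.1031    0.1566  0.005595
  solve Keq expr → x = 1.2891e-04; check Q = 6.7260e-04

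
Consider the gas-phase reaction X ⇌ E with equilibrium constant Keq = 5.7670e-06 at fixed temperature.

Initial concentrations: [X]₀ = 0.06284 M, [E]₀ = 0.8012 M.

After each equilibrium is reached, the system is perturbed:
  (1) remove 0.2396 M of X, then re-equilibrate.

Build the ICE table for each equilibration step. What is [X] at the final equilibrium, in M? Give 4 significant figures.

[X]_eq = 0.6244 M

Q₀ = 12.75 vs Keq = 5.7670e-06 ⇒ Q>K, reverse
Step 1:
                    X           E
  I           0.06284      0.8012
  C            0.8012     -0.8012
  E             0.864  4.9829e-06
  solve Keq expr → x = -0.8012; check Q = 5.7670e-06
Then remove 0.2396 M of X.
Step 2:
                    X           E
  I            0.6244  4.9829e-06
  C        1.3818e-06 -1.3818e-06
  E            0.6244  3.6011e-06
  solve Keq expr → x = -1.3818e-06; check Q = 5.7670e-06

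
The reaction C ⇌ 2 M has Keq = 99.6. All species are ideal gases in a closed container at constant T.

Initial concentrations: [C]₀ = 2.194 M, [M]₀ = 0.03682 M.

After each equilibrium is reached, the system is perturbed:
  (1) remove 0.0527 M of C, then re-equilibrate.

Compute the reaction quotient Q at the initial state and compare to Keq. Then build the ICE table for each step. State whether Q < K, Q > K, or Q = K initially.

Q₀ = 6.1792e-04; Q < K (proceeds forward)

Q₀ = 6.1792e-04 vs Keq = 99.6 ⇒ Q<K, forward
Step 1:
                   C          M
  Initial      2.194    0.03682
  Change      -2.026      4.052
  Equil       0.1679      4.089
  solve Keq expr → x = 2.026; check Q = 99.6
Then remove 0.0527 M of C.
Step 2:
                   C          M
  Initial     0.1152      4.089
  Change     0.04534   -0.09067
  Equil       0.1605      3.998
  solve Keq expr → x = -0.04534; check Q = 99.6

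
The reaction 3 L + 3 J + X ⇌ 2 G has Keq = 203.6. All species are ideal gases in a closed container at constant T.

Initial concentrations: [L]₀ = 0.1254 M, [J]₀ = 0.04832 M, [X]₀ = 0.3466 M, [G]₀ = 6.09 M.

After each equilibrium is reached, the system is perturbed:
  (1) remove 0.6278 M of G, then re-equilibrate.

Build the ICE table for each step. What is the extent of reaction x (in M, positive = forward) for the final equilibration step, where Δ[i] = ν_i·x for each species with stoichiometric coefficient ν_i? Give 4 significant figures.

Q₀ = 4.8099e+08 vs Keq = 203.6 ⇒ Q>K, reverse
Step 1:
                  L         J         X         G
  Initial    0.1254   0.04832    0.3466      6.09
  Change     0.7153    0.7153    0.2384   -0.4768
  Equil      0.8407    0.7636     0.585     5.613
  solve Keq expr → x = -0.2384; check Q = 203.6
Then remove 0.6278 M of G.
Step 2:
                  L         J         X         G
  Initial    0.8407    0.7636     0.585     4.985
  Change     -0.028    -0.028 -0.009332   0.01866
  Equil      0.8127    0.7356    0.5757     5.004
  solve Keq expr → x = 0.009332; check Q = 203.6

x = 0.009332 M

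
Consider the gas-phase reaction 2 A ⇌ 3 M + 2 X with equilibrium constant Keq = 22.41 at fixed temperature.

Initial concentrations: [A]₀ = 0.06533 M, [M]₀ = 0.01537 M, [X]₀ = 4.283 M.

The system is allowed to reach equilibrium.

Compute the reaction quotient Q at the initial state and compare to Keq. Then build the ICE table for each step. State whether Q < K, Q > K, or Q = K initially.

Q₀ = 0.01561; Q < K (proceeds forward)

Q₀ = 0.01561 vs Keq = 22.41 ⇒ Q<K, forward
Step 1:
                  A         M         X
  I         0.06533   0.01537     4.283
  C        -0.04407   0.06611   0.04407
  E         0.02126   0.08148     4.327
  solve Keq expr → x = 0.02204; check Q = 22.41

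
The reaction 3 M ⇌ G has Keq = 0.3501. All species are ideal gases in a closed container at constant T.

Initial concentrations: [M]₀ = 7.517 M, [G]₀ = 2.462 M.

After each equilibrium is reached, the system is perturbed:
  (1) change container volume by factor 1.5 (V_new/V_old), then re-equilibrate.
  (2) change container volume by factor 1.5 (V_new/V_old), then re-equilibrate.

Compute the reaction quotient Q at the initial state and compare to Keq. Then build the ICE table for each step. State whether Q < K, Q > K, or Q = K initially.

Q₀ = 0.005796; Q < K (proceeds forward)

Q₀ = 0.005796 vs Keq = 0.3501 ⇒ Q<K, forward
Step 1:
                  M         G
  init        7.517     2.462
  Δ          -5.227     1.742
  eq           2.29     4.204
  solve Keq expr → x = 1.742; check Q = 0.3501
Then change container volume by factor 1.5 (V_new/V_old).
Step 2:
                  M         G
  init        1.527     2.803
  Δ          0.4384   -0.1461
  eq          1.965     2.657
  solve Keq expr → x = -0.1461; check Q = 0.3501
Then change container volume by factor 1.5 (V_new/V_old).
Step 3:
                  M         G
  init         1.31     1.771
  Δ          0.3662   -0.1221
  eq          1.676     1.649
  solve Keq expr → x = -0.1221; check Q = 0.3501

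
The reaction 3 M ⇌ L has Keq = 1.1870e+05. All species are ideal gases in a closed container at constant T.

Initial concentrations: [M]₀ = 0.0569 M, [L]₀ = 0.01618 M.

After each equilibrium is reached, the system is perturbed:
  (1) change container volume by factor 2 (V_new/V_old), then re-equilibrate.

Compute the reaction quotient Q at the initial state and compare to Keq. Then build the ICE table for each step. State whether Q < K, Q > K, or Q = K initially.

Q₀ = 87.83; Q < K (proceeds forward)

Q₀ = 87.83 vs Keq = 1.1870e+05 ⇒ Q<K, forward
Step 1:
                    M           L
  I            0.0569     0.01618
  C          -0.05038     0.01679
  E          0.006525     0.03297
  solve Keq expr → x = 0.01679; check Q = 1.1870e+05
Then change container volume by factor 2 (V_new/V_old).
Step 2:
                    M           L
  I          0.003262     0.01649
  C          0.001851 -6.1697e-04
  E          0.005113     0.01587
  solve Keq expr → x = -6.1697e-04; check Q = 1.1870e+05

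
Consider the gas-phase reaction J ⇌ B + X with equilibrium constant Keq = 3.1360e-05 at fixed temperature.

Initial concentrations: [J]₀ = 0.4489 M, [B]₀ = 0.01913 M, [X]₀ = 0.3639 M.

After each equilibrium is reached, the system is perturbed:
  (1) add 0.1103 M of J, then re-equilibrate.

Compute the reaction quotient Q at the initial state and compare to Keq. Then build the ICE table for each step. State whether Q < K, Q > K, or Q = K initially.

Q₀ = 0.01551 vs Keq = 3.1360e-05 ⇒ Q>K, reverse
Step 1:
                   J          B          X
  I           0.4489    0.01913     0.3639
  C          0.01909   -0.01909   -0.01909
  E            0.468 4.2563e-05     0.3448
  solve Keq expr → x = -0.01909; check Q = 3.1360e-05
Then add 0.1103 M of J.
Step 2:
                   J          B          X
  I           0.5783 4.2563e-05     0.3448
  C       -1.0029e-05 1.0029e-05 1.0029e-05
  E           0.5783 5.2592e-05     0.3448
  solve Keq expr → x = 1.0029e-05; check Q = 3.1360e-05

Q₀ = 0.01551; Q > K (proceeds reverse)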